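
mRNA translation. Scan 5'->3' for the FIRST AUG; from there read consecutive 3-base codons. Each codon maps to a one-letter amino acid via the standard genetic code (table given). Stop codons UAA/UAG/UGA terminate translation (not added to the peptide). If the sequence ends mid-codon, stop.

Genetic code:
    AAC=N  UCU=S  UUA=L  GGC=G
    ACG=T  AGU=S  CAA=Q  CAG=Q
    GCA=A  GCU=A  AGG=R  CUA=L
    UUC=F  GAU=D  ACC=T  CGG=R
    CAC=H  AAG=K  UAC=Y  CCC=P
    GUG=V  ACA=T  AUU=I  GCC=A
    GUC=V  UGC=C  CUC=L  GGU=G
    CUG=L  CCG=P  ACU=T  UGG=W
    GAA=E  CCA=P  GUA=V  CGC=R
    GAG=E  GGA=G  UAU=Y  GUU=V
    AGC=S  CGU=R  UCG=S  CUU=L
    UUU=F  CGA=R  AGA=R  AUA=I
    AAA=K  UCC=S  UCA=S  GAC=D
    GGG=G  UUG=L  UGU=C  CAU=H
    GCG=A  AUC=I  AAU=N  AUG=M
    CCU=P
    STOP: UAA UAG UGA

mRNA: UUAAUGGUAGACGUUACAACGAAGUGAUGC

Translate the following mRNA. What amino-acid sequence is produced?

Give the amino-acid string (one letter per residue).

Answer: MVDVTTK

Derivation:
start AUG at pos 3
pos 3: AUG -> M; peptide=M
pos 6: GUA -> V; peptide=MV
pos 9: GAC -> D; peptide=MVD
pos 12: GUU -> V; peptide=MVDV
pos 15: ACA -> T; peptide=MVDVT
pos 18: ACG -> T; peptide=MVDVTT
pos 21: AAG -> K; peptide=MVDVTTK
pos 24: UGA -> STOP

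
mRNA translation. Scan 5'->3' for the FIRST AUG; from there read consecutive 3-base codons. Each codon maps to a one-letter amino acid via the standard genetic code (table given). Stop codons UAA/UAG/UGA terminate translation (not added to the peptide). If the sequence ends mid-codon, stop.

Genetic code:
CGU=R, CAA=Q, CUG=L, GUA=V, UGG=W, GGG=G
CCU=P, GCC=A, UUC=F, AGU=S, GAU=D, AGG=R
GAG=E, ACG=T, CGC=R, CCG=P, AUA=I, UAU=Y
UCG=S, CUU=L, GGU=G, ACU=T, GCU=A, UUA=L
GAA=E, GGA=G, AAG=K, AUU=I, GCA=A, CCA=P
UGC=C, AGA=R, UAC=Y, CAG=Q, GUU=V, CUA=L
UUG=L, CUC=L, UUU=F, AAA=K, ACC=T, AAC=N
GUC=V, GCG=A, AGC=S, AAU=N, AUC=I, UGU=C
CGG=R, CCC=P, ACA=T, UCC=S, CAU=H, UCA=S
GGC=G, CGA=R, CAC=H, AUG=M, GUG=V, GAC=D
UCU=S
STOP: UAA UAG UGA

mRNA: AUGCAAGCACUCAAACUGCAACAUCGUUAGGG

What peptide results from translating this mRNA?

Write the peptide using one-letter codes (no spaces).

Answer: MQALKLQHR

Derivation:
start AUG at pos 0
pos 0: AUG -> M; peptide=M
pos 3: CAA -> Q; peptide=MQ
pos 6: GCA -> A; peptide=MQA
pos 9: CUC -> L; peptide=MQAL
pos 12: AAA -> K; peptide=MQALK
pos 15: CUG -> L; peptide=MQALKL
pos 18: CAA -> Q; peptide=MQALKLQ
pos 21: CAU -> H; peptide=MQALKLQH
pos 24: CGU -> R; peptide=MQALKLQHR
pos 27: UAG -> STOP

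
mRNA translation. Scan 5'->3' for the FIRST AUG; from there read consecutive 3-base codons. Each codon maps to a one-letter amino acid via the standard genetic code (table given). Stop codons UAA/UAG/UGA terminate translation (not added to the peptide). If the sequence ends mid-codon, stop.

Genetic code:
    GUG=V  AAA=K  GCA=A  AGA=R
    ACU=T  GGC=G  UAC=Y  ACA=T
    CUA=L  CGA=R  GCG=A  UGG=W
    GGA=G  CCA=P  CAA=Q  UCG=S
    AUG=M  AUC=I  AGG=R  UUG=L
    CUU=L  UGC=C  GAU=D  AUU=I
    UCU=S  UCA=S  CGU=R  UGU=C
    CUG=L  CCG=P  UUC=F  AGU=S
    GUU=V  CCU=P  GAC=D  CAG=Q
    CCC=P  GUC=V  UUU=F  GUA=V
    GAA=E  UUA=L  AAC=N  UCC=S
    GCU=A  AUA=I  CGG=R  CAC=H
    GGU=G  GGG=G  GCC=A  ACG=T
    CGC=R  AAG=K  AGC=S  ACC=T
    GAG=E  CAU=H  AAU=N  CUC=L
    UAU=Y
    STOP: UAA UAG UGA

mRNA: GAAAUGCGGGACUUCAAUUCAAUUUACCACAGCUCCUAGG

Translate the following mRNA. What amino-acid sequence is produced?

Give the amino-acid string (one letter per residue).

Answer: MRDFNSIYHSS

Derivation:
start AUG at pos 3
pos 3: AUG -> M; peptide=M
pos 6: CGG -> R; peptide=MR
pos 9: GAC -> D; peptide=MRD
pos 12: UUC -> F; peptide=MRDF
pos 15: AAU -> N; peptide=MRDFN
pos 18: UCA -> S; peptide=MRDFNS
pos 21: AUU -> I; peptide=MRDFNSI
pos 24: UAC -> Y; peptide=MRDFNSIY
pos 27: CAC -> H; peptide=MRDFNSIYH
pos 30: AGC -> S; peptide=MRDFNSIYHS
pos 33: UCC -> S; peptide=MRDFNSIYHSS
pos 36: UAG -> STOP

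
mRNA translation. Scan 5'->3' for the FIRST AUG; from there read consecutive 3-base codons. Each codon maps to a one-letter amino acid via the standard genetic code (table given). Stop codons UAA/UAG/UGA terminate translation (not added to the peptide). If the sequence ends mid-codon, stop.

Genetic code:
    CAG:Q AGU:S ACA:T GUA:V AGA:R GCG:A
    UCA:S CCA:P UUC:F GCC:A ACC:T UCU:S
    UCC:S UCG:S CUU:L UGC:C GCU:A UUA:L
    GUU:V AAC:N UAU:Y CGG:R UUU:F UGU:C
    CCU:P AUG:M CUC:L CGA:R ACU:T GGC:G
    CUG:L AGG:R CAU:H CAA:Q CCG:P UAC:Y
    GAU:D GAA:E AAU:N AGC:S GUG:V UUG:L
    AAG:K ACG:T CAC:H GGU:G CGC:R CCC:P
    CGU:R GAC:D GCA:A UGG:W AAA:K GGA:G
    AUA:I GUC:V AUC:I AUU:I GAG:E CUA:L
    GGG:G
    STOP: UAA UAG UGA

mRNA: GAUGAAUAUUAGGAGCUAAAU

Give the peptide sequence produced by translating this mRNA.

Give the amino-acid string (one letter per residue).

Answer: MNIRS

Derivation:
start AUG at pos 1
pos 1: AUG -> M; peptide=M
pos 4: AAU -> N; peptide=MN
pos 7: AUU -> I; peptide=MNI
pos 10: AGG -> R; peptide=MNIR
pos 13: AGC -> S; peptide=MNIRS
pos 16: UAA -> STOP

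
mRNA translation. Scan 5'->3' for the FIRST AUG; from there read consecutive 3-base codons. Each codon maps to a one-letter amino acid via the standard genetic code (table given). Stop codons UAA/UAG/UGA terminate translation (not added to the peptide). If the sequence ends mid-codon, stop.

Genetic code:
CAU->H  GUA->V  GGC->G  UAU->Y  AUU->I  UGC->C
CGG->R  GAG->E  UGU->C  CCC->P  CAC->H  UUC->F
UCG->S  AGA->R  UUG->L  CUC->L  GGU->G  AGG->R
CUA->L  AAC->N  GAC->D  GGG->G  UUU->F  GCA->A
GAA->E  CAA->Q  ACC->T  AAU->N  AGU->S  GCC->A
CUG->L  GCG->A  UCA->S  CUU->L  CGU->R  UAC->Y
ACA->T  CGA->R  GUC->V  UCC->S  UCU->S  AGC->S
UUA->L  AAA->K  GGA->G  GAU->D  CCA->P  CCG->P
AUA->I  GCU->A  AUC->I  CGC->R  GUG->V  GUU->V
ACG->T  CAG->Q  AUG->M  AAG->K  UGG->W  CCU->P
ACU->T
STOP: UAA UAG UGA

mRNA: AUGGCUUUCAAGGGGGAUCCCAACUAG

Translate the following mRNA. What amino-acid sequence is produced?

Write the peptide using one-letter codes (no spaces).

start AUG at pos 0
pos 0: AUG -> M; peptide=M
pos 3: GCU -> A; peptide=MA
pos 6: UUC -> F; peptide=MAF
pos 9: AAG -> K; peptide=MAFK
pos 12: GGG -> G; peptide=MAFKG
pos 15: GAU -> D; peptide=MAFKGD
pos 18: CCC -> P; peptide=MAFKGDP
pos 21: AAC -> N; peptide=MAFKGDPN
pos 24: UAG -> STOP

Answer: MAFKGDPN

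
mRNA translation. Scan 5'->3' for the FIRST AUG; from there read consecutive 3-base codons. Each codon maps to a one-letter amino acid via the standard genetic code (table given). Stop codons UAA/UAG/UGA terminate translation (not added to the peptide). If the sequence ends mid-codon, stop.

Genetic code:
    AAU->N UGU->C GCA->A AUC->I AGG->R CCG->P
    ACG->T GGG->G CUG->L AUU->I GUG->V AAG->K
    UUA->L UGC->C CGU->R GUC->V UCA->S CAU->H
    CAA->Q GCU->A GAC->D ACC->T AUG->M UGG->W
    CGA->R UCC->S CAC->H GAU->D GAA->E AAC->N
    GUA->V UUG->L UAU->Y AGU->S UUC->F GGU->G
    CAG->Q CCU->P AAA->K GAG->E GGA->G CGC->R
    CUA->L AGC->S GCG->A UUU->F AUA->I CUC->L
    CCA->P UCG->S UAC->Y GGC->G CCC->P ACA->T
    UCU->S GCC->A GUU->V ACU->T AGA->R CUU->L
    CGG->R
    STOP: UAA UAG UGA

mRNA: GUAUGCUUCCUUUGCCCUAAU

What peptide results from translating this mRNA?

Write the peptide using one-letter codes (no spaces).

start AUG at pos 2
pos 2: AUG -> M; peptide=M
pos 5: CUU -> L; peptide=ML
pos 8: CCU -> P; peptide=MLP
pos 11: UUG -> L; peptide=MLPL
pos 14: CCC -> P; peptide=MLPLP
pos 17: UAA -> STOP

Answer: MLPLP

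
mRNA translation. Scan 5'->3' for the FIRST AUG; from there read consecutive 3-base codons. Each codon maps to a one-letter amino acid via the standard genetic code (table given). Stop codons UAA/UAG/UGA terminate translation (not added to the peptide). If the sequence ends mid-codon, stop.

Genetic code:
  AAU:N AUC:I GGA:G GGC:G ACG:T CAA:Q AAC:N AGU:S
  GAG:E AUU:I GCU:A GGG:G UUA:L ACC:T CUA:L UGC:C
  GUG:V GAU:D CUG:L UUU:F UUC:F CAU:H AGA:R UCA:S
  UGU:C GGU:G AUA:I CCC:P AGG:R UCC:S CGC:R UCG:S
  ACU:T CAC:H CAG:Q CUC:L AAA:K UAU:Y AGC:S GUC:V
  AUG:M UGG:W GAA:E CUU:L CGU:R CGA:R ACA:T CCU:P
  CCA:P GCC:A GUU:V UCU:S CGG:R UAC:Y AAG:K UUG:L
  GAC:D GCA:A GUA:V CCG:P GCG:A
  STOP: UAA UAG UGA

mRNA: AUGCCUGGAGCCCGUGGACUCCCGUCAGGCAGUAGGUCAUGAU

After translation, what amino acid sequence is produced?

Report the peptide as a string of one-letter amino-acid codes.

Answer: MPGARGLPSGSRS

Derivation:
start AUG at pos 0
pos 0: AUG -> M; peptide=M
pos 3: CCU -> P; peptide=MP
pos 6: GGA -> G; peptide=MPG
pos 9: GCC -> A; peptide=MPGA
pos 12: CGU -> R; peptide=MPGAR
pos 15: GGA -> G; peptide=MPGARG
pos 18: CUC -> L; peptide=MPGARGL
pos 21: CCG -> P; peptide=MPGARGLP
pos 24: UCA -> S; peptide=MPGARGLPS
pos 27: GGC -> G; peptide=MPGARGLPSG
pos 30: AGU -> S; peptide=MPGARGLPSGS
pos 33: AGG -> R; peptide=MPGARGLPSGSR
pos 36: UCA -> S; peptide=MPGARGLPSGSRS
pos 39: UGA -> STOP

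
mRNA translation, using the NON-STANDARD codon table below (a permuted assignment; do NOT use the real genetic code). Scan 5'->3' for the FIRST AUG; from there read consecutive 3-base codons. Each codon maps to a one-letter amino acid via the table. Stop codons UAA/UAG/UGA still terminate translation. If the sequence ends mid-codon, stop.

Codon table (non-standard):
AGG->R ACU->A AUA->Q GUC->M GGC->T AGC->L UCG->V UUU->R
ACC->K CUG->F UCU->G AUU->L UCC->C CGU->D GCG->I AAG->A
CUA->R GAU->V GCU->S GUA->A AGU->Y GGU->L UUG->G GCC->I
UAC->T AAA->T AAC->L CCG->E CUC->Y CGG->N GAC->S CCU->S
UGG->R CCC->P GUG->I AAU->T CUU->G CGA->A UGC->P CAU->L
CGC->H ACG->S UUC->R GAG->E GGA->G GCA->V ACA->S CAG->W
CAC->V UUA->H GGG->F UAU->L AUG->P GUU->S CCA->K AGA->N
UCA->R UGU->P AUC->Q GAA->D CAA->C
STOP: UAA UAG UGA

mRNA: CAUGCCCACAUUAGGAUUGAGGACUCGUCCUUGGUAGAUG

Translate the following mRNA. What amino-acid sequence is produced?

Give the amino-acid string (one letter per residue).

start AUG at pos 1
pos 1: AUG -> P; peptide=P
pos 4: CCC -> P; peptide=PP
pos 7: ACA -> S; peptide=PPS
pos 10: UUA -> H; peptide=PPSH
pos 13: GGA -> G; peptide=PPSHG
pos 16: UUG -> G; peptide=PPSHGG
pos 19: AGG -> R; peptide=PPSHGGR
pos 22: ACU -> A; peptide=PPSHGGRA
pos 25: CGU -> D; peptide=PPSHGGRAD
pos 28: CCU -> S; peptide=PPSHGGRADS
pos 31: UGG -> R; peptide=PPSHGGRADSR
pos 34: UAG -> STOP

Answer: PPSHGGRADSR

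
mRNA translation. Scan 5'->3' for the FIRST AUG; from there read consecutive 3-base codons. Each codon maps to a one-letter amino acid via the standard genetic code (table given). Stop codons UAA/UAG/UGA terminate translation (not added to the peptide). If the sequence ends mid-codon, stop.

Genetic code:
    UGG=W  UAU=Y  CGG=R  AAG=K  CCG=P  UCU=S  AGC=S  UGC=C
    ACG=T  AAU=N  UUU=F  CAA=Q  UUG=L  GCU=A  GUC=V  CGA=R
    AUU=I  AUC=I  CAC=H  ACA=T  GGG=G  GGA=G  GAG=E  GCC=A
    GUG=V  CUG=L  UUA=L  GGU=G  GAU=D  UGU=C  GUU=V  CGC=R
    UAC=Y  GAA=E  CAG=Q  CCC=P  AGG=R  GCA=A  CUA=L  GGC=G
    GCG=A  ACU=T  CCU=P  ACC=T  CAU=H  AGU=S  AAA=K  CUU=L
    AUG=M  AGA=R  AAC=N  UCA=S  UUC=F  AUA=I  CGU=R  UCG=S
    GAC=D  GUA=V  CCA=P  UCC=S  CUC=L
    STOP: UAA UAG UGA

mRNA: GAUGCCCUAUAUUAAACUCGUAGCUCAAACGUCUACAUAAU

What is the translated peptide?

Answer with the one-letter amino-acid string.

Answer: MPYIKLVAQTST

Derivation:
start AUG at pos 1
pos 1: AUG -> M; peptide=M
pos 4: CCC -> P; peptide=MP
pos 7: UAU -> Y; peptide=MPY
pos 10: AUU -> I; peptide=MPYI
pos 13: AAA -> K; peptide=MPYIK
pos 16: CUC -> L; peptide=MPYIKL
pos 19: GUA -> V; peptide=MPYIKLV
pos 22: GCU -> A; peptide=MPYIKLVA
pos 25: CAA -> Q; peptide=MPYIKLVAQ
pos 28: ACG -> T; peptide=MPYIKLVAQT
pos 31: UCU -> S; peptide=MPYIKLVAQTS
pos 34: ACA -> T; peptide=MPYIKLVAQTST
pos 37: UAA -> STOP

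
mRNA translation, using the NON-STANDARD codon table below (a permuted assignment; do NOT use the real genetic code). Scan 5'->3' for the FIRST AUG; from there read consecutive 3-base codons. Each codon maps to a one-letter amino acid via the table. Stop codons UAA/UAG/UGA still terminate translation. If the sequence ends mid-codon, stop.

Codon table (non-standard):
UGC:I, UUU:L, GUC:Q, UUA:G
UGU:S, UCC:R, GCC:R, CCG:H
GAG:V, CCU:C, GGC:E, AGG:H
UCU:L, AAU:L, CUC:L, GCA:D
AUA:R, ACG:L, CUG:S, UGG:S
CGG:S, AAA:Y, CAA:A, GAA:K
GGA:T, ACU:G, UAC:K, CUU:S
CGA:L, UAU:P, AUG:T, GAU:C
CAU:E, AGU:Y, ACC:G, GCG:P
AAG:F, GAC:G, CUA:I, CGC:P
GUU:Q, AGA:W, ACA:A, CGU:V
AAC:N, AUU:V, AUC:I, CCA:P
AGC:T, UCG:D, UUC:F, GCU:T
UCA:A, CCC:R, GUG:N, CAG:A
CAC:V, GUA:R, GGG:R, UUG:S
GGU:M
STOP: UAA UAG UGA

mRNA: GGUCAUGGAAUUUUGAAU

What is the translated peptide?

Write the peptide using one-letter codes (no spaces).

start AUG at pos 4
pos 4: AUG -> T; peptide=T
pos 7: GAA -> K; peptide=TK
pos 10: UUU -> L; peptide=TKL
pos 13: UGA -> STOP

Answer: TKL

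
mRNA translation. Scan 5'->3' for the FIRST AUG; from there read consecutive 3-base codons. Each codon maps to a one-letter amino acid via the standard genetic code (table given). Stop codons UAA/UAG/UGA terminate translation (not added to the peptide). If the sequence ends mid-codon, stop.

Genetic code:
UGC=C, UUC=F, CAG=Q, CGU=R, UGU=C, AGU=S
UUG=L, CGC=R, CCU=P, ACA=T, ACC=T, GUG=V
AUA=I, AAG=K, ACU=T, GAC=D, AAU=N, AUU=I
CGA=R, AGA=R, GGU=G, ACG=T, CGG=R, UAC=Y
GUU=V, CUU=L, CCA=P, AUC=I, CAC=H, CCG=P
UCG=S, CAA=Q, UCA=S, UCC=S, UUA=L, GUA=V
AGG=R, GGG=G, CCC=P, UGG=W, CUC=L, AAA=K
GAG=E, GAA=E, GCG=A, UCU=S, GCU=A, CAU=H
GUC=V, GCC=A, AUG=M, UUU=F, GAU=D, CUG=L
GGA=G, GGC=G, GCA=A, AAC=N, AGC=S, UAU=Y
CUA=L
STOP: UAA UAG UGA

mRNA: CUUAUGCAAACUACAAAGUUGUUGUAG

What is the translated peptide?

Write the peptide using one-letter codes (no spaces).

start AUG at pos 3
pos 3: AUG -> M; peptide=M
pos 6: CAA -> Q; peptide=MQ
pos 9: ACU -> T; peptide=MQT
pos 12: ACA -> T; peptide=MQTT
pos 15: AAG -> K; peptide=MQTTK
pos 18: UUG -> L; peptide=MQTTKL
pos 21: UUG -> L; peptide=MQTTKLL
pos 24: UAG -> STOP

Answer: MQTTKLL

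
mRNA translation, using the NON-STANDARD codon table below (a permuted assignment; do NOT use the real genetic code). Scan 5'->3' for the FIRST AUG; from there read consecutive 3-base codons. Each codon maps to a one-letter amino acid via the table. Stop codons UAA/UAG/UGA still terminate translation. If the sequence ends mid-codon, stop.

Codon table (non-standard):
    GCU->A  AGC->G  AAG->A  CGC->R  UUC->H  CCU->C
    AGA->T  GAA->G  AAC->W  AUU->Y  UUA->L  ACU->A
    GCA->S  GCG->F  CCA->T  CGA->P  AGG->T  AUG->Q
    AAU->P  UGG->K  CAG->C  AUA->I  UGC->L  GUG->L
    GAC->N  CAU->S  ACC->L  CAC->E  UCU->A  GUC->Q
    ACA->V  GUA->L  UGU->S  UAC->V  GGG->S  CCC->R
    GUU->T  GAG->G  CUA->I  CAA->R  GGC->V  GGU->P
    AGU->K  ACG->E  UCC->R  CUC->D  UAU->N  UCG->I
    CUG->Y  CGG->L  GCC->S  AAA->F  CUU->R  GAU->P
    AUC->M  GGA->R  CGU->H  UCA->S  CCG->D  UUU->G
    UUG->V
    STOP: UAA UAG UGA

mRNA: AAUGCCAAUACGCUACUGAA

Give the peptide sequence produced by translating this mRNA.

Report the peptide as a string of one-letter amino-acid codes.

Answer: QTIRV

Derivation:
start AUG at pos 1
pos 1: AUG -> Q; peptide=Q
pos 4: CCA -> T; peptide=QT
pos 7: AUA -> I; peptide=QTI
pos 10: CGC -> R; peptide=QTIR
pos 13: UAC -> V; peptide=QTIRV
pos 16: UGA -> STOP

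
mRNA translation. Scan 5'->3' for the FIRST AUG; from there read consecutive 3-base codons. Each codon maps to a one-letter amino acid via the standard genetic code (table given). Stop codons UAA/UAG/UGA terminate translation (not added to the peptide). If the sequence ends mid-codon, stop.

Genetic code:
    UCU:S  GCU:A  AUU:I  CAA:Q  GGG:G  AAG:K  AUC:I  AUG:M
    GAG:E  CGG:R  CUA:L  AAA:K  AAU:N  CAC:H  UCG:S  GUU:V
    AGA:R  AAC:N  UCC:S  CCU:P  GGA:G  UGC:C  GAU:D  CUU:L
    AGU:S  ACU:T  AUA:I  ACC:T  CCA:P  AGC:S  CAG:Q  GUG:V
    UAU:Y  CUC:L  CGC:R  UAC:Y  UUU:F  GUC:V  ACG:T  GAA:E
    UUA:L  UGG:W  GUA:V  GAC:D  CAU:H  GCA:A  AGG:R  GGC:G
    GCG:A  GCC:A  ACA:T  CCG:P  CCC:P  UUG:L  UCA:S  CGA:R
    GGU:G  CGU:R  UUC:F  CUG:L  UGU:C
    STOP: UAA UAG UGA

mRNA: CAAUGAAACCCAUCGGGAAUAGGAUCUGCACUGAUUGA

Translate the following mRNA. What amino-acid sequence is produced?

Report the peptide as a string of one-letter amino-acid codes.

start AUG at pos 2
pos 2: AUG -> M; peptide=M
pos 5: AAA -> K; peptide=MK
pos 8: CCC -> P; peptide=MKP
pos 11: AUC -> I; peptide=MKPI
pos 14: GGG -> G; peptide=MKPIG
pos 17: AAU -> N; peptide=MKPIGN
pos 20: AGG -> R; peptide=MKPIGNR
pos 23: AUC -> I; peptide=MKPIGNRI
pos 26: UGC -> C; peptide=MKPIGNRIC
pos 29: ACU -> T; peptide=MKPIGNRICT
pos 32: GAU -> D; peptide=MKPIGNRICTD
pos 35: UGA -> STOP

Answer: MKPIGNRICTD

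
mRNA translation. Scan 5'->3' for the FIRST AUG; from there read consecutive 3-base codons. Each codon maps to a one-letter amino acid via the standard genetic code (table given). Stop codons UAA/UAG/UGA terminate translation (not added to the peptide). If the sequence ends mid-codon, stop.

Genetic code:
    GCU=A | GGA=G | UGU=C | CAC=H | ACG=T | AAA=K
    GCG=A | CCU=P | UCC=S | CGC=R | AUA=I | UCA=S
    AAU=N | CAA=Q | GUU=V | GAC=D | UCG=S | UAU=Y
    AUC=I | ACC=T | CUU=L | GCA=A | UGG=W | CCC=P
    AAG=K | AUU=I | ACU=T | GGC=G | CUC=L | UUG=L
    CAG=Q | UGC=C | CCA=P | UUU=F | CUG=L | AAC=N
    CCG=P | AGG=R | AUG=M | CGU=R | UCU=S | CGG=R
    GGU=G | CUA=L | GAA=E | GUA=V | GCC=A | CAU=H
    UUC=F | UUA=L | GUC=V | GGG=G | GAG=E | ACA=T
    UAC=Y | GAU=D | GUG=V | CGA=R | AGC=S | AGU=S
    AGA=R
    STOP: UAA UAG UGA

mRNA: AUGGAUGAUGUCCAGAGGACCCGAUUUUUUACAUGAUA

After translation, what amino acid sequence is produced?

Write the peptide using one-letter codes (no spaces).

start AUG at pos 0
pos 0: AUG -> M; peptide=M
pos 3: GAU -> D; peptide=MD
pos 6: GAU -> D; peptide=MDD
pos 9: GUC -> V; peptide=MDDV
pos 12: CAG -> Q; peptide=MDDVQ
pos 15: AGG -> R; peptide=MDDVQR
pos 18: ACC -> T; peptide=MDDVQRT
pos 21: CGA -> R; peptide=MDDVQRTR
pos 24: UUU -> F; peptide=MDDVQRTRF
pos 27: UUU -> F; peptide=MDDVQRTRFF
pos 30: ACA -> T; peptide=MDDVQRTRFFT
pos 33: UGA -> STOP

Answer: MDDVQRTRFFT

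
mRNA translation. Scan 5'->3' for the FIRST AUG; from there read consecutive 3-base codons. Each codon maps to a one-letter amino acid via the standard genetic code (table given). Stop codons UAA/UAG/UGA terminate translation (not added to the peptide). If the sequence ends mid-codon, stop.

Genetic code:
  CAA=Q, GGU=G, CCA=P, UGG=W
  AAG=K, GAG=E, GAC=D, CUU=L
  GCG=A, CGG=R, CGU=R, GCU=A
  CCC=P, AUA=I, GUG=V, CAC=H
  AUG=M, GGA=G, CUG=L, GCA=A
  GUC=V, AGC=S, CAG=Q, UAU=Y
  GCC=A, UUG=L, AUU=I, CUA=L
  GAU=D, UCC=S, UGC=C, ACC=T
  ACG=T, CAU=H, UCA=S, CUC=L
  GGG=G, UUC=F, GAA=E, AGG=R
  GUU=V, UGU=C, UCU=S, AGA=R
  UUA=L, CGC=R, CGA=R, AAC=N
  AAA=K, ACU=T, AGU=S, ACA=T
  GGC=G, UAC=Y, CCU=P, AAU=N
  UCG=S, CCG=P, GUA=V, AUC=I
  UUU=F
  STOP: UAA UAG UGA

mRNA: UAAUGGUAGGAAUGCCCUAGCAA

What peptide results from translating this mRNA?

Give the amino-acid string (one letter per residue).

Answer: MVGMP

Derivation:
start AUG at pos 2
pos 2: AUG -> M; peptide=M
pos 5: GUA -> V; peptide=MV
pos 8: GGA -> G; peptide=MVG
pos 11: AUG -> M; peptide=MVGM
pos 14: CCC -> P; peptide=MVGMP
pos 17: UAG -> STOP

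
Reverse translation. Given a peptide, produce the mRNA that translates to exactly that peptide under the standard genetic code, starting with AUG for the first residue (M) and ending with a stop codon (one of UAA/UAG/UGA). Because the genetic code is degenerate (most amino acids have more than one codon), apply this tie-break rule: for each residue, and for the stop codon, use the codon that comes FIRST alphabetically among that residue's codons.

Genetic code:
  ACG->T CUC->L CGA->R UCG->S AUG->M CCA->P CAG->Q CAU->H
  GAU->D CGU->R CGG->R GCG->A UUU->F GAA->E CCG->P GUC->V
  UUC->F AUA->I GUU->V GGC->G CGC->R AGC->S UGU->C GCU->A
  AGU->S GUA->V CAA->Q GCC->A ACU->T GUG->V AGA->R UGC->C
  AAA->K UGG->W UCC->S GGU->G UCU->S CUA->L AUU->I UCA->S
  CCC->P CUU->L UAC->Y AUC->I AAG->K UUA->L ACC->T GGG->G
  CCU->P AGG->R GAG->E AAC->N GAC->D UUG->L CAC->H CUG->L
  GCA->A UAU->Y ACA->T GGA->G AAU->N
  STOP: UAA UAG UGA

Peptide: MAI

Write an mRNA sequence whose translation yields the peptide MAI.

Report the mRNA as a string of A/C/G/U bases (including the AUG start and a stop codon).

residue 1: M -> AUG (start codon)
residue 2: A codons sorted = GCA,GCC,GCG,GCU -> pick first = GCA
residue 3: I codons sorted = AUA,AUC,AUU -> pick first = AUA
terminator: stop codons sorted = UAA,UAG,UGA -> pick first = UAA

Answer: mRNA: AUGGCAAUAUAA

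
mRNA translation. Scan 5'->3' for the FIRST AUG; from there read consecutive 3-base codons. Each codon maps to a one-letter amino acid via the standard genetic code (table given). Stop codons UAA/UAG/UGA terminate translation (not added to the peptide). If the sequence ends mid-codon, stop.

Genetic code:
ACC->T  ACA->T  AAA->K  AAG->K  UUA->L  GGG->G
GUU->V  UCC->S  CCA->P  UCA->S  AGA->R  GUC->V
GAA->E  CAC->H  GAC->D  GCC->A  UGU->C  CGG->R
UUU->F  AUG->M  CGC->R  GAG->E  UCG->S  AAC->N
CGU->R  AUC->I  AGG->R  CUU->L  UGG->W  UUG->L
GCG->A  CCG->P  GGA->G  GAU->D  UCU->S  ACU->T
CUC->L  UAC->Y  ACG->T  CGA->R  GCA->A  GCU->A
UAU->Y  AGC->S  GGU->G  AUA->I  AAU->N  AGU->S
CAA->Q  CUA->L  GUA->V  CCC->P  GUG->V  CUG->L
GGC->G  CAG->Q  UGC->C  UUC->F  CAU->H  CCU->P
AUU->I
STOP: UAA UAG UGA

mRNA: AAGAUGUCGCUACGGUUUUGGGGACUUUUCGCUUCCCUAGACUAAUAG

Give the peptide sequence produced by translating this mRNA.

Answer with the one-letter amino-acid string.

start AUG at pos 3
pos 3: AUG -> M; peptide=M
pos 6: UCG -> S; peptide=MS
pos 9: CUA -> L; peptide=MSL
pos 12: CGG -> R; peptide=MSLR
pos 15: UUU -> F; peptide=MSLRF
pos 18: UGG -> W; peptide=MSLRFW
pos 21: GGA -> G; peptide=MSLRFWG
pos 24: CUU -> L; peptide=MSLRFWGL
pos 27: UUC -> F; peptide=MSLRFWGLF
pos 30: GCU -> A; peptide=MSLRFWGLFA
pos 33: UCC -> S; peptide=MSLRFWGLFAS
pos 36: CUA -> L; peptide=MSLRFWGLFASL
pos 39: GAC -> D; peptide=MSLRFWGLFASLD
pos 42: UAA -> STOP

Answer: MSLRFWGLFASLD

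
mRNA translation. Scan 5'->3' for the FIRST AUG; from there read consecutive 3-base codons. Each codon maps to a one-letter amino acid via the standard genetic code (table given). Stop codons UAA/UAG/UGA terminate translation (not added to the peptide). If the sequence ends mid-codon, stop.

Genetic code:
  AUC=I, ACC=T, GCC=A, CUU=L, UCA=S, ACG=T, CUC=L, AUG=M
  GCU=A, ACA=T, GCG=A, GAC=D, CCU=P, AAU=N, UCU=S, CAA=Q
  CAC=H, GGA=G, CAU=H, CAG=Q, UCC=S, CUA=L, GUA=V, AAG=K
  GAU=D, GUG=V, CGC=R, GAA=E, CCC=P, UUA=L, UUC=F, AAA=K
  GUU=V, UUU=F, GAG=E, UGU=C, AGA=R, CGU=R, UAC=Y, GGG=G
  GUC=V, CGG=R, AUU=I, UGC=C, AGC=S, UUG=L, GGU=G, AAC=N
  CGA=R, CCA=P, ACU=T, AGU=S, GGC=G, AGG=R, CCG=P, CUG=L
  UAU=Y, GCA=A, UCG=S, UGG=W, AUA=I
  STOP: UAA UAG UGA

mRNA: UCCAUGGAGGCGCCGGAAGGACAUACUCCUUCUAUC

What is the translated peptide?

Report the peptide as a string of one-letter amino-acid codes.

start AUG at pos 3
pos 3: AUG -> M; peptide=M
pos 6: GAG -> E; peptide=ME
pos 9: GCG -> A; peptide=MEA
pos 12: CCG -> P; peptide=MEAP
pos 15: GAA -> E; peptide=MEAPE
pos 18: GGA -> G; peptide=MEAPEG
pos 21: CAU -> H; peptide=MEAPEGH
pos 24: ACU -> T; peptide=MEAPEGHT
pos 27: CCU -> P; peptide=MEAPEGHTP
pos 30: UCU -> S; peptide=MEAPEGHTPS
pos 33: AUC -> I; peptide=MEAPEGHTPSI
pos 36: only 0 nt remain (<3), stop (end of mRNA)

Answer: MEAPEGHTPSI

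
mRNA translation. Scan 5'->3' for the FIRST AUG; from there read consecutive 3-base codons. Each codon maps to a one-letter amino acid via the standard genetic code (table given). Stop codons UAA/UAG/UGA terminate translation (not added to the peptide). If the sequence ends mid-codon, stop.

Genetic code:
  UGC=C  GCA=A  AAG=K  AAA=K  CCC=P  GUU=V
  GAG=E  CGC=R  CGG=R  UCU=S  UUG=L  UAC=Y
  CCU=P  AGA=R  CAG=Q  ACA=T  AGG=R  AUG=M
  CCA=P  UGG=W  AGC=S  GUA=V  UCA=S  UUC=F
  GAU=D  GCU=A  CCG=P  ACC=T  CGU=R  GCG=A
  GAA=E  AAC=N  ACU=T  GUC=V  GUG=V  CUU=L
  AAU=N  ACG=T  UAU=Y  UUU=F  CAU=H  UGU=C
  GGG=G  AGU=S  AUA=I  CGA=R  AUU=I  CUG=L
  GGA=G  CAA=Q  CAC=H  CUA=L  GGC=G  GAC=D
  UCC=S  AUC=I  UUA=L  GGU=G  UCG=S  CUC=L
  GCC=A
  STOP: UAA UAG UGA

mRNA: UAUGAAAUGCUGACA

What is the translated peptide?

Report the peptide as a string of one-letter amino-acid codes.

start AUG at pos 1
pos 1: AUG -> M; peptide=M
pos 4: AAA -> K; peptide=MK
pos 7: UGC -> C; peptide=MKC
pos 10: UGA -> STOP

Answer: MKC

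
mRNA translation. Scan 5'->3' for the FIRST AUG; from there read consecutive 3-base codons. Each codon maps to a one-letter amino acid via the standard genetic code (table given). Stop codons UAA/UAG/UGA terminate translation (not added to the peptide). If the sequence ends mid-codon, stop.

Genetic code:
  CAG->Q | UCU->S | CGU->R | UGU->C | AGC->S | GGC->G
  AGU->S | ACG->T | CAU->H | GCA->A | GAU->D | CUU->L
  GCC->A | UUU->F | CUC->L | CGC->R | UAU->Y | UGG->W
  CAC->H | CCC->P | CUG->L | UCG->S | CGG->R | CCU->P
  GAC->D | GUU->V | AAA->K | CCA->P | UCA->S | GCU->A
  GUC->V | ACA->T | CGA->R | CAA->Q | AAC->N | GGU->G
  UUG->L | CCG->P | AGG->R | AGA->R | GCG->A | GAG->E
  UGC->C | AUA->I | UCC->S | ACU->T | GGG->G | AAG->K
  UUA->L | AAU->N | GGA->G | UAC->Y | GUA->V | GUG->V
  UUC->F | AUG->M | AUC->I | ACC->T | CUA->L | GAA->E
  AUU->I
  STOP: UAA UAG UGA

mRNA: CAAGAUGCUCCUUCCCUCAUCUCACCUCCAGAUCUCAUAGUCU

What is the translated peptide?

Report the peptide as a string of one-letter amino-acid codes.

start AUG at pos 4
pos 4: AUG -> M; peptide=M
pos 7: CUC -> L; peptide=ML
pos 10: CUU -> L; peptide=MLL
pos 13: CCC -> P; peptide=MLLP
pos 16: UCA -> S; peptide=MLLPS
pos 19: UCU -> S; peptide=MLLPSS
pos 22: CAC -> H; peptide=MLLPSSH
pos 25: CUC -> L; peptide=MLLPSSHL
pos 28: CAG -> Q; peptide=MLLPSSHLQ
pos 31: AUC -> I; peptide=MLLPSSHLQI
pos 34: UCA -> S; peptide=MLLPSSHLQIS
pos 37: UAG -> STOP

Answer: MLLPSSHLQIS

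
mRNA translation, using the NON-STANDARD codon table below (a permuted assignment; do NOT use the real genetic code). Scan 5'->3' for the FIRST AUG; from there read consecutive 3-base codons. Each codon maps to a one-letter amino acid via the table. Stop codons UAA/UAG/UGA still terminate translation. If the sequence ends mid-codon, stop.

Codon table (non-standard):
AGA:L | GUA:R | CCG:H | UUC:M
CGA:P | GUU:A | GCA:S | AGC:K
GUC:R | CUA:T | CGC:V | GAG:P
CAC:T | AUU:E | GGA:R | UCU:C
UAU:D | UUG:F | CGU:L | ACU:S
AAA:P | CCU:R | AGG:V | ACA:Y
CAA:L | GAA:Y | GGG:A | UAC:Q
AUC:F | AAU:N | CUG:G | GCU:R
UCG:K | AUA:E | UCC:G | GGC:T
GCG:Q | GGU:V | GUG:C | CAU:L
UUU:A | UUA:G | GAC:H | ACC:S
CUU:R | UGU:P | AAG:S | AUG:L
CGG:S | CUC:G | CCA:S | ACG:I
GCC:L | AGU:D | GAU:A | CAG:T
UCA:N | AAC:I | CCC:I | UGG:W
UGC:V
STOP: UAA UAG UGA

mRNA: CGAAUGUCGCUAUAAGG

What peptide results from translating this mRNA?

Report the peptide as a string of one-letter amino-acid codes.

start AUG at pos 3
pos 3: AUG -> L; peptide=L
pos 6: UCG -> K; peptide=LK
pos 9: CUA -> T; peptide=LKT
pos 12: UAA -> STOP

Answer: LKT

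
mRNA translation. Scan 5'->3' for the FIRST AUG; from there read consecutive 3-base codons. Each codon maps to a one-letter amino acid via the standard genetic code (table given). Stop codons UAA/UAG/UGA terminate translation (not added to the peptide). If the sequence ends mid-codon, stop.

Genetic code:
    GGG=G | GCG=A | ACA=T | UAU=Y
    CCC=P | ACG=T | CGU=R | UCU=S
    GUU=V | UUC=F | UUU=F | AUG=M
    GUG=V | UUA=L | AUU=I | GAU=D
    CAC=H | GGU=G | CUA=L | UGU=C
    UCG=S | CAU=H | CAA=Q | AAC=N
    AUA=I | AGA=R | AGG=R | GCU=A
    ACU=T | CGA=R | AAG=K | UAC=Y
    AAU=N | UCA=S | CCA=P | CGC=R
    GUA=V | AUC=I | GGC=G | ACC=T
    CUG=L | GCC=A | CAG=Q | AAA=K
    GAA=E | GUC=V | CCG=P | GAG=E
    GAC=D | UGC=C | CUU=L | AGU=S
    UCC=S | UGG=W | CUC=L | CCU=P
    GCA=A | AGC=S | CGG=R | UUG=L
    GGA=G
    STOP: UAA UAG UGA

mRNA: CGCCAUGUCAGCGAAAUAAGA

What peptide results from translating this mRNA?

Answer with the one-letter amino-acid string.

Answer: MSAK

Derivation:
start AUG at pos 4
pos 4: AUG -> M; peptide=M
pos 7: UCA -> S; peptide=MS
pos 10: GCG -> A; peptide=MSA
pos 13: AAA -> K; peptide=MSAK
pos 16: UAA -> STOP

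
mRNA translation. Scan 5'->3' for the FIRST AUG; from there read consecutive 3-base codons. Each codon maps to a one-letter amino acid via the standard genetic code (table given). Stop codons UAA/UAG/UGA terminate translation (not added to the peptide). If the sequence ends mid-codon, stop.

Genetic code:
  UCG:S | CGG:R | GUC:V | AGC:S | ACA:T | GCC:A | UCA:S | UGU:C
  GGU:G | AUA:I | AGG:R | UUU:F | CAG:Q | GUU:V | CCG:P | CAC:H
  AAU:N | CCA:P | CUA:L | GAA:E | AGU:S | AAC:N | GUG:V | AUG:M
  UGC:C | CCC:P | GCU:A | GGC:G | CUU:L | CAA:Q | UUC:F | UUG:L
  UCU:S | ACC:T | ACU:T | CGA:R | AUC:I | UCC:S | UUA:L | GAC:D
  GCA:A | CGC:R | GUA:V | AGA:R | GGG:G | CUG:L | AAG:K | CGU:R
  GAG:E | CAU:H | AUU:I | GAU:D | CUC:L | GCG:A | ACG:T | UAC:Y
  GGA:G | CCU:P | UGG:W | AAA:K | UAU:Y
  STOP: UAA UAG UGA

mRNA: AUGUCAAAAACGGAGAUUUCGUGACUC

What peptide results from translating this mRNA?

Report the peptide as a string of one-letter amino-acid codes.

Answer: MSKTEIS

Derivation:
start AUG at pos 0
pos 0: AUG -> M; peptide=M
pos 3: UCA -> S; peptide=MS
pos 6: AAA -> K; peptide=MSK
pos 9: ACG -> T; peptide=MSKT
pos 12: GAG -> E; peptide=MSKTE
pos 15: AUU -> I; peptide=MSKTEI
pos 18: UCG -> S; peptide=MSKTEIS
pos 21: UGA -> STOP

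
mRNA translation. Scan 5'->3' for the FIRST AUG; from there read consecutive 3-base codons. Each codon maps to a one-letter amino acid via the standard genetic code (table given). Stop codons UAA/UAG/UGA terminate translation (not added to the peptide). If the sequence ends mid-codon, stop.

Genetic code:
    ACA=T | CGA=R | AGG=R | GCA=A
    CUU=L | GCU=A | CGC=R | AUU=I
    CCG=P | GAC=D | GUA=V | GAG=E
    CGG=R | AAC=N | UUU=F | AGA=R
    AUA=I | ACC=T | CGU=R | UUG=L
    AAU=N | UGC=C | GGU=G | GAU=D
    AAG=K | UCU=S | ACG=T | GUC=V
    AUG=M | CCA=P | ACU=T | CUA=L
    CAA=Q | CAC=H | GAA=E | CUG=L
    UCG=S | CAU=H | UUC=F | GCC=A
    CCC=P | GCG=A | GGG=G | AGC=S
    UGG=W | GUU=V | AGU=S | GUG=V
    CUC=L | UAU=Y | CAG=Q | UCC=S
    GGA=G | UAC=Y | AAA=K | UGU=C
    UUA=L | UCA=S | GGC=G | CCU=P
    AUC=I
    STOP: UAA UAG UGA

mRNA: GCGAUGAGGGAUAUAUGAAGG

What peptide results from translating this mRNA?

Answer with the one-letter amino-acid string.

start AUG at pos 3
pos 3: AUG -> M; peptide=M
pos 6: AGG -> R; peptide=MR
pos 9: GAU -> D; peptide=MRD
pos 12: AUA -> I; peptide=MRDI
pos 15: UGA -> STOP

Answer: MRDI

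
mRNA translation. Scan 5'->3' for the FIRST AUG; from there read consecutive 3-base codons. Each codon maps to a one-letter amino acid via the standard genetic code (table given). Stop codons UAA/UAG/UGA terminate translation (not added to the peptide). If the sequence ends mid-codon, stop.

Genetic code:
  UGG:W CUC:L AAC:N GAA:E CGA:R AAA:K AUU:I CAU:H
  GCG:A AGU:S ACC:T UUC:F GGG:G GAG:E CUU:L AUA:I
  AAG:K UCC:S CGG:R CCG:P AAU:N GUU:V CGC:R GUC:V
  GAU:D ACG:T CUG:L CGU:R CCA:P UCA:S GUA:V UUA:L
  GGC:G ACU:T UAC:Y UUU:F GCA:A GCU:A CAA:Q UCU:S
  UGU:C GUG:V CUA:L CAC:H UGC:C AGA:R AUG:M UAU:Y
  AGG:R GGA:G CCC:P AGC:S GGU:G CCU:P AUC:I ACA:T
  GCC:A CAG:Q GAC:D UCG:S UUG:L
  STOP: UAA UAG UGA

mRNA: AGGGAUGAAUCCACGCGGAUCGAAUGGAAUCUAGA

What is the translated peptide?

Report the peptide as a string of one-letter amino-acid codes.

Answer: MNPRGSNGI

Derivation:
start AUG at pos 4
pos 4: AUG -> M; peptide=M
pos 7: AAU -> N; peptide=MN
pos 10: CCA -> P; peptide=MNP
pos 13: CGC -> R; peptide=MNPR
pos 16: GGA -> G; peptide=MNPRG
pos 19: UCG -> S; peptide=MNPRGS
pos 22: AAU -> N; peptide=MNPRGSN
pos 25: GGA -> G; peptide=MNPRGSNG
pos 28: AUC -> I; peptide=MNPRGSNGI
pos 31: UAG -> STOP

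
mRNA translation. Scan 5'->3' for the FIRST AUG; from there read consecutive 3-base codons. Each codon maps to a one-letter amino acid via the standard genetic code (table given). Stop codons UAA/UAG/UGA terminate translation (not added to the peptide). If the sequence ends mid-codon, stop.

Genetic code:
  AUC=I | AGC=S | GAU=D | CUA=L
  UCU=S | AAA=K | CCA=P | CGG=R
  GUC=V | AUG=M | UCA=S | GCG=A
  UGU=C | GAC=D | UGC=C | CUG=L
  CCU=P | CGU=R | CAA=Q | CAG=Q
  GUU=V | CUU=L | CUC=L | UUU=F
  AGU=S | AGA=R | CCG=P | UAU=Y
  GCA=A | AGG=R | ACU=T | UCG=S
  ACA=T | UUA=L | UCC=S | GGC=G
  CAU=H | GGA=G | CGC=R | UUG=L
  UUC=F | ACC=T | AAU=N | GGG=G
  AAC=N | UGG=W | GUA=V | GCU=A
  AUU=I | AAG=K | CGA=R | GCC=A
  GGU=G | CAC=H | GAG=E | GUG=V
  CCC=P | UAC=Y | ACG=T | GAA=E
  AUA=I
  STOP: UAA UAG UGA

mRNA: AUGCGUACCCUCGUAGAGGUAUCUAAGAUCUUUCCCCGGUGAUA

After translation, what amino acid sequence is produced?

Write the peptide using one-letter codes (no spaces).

start AUG at pos 0
pos 0: AUG -> M; peptide=M
pos 3: CGU -> R; peptide=MR
pos 6: ACC -> T; peptide=MRT
pos 9: CUC -> L; peptide=MRTL
pos 12: GUA -> V; peptide=MRTLV
pos 15: GAG -> E; peptide=MRTLVE
pos 18: GUA -> V; peptide=MRTLVEV
pos 21: UCU -> S; peptide=MRTLVEVS
pos 24: AAG -> K; peptide=MRTLVEVSK
pos 27: AUC -> I; peptide=MRTLVEVSKI
pos 30: UUU -> F; peptide=MRTLVEVSKIF
pos 33: CCC -> P; peptide=MRTLVEVSKIFP
pos 36: CGG -> R; peptide=MRTLVEVSKIFPR
pos 39: UGA -> STOP

Answer: MRTLVEVSKIFPR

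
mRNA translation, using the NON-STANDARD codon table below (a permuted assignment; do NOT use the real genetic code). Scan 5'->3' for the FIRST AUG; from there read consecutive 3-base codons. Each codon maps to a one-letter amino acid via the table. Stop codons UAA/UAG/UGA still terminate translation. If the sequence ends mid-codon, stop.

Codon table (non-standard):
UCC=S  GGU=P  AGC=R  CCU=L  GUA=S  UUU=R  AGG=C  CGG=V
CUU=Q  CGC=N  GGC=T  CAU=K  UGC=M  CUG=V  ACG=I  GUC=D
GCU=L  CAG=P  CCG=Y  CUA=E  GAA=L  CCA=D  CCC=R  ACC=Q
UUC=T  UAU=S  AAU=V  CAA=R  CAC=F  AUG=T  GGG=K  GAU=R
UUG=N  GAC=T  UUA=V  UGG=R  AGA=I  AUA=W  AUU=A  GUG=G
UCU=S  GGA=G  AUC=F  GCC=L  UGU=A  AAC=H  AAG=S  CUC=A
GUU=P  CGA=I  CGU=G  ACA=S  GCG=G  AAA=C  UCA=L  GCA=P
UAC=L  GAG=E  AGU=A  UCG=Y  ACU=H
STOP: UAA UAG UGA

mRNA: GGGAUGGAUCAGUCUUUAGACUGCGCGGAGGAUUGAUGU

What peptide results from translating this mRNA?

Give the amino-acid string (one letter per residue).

start AUG at pos 3
pos 3: AUG -> T; peptide=T
pos 6: GAU -> R; peptide=TR
pos 9: CAG -> P; peptide=TRP
pos 12: UCU -> S; peptide=TRPS
pos 15: UUA -> V; peptide=TRPSV
pos 18: GAC -> T; peptide=TRPSVT
pos 21: UGC -> M; peptide=TRPSVTM
pos 24: GCG -> G; peptide=TRPSVTMG
pos 27: GAG -> E; peptide=TRPSVTMGE
pos 30: GAU -> R; peptide=TRPSVTMGER
pos 33: UGA -> STOP

Answer: TRPSVTMGER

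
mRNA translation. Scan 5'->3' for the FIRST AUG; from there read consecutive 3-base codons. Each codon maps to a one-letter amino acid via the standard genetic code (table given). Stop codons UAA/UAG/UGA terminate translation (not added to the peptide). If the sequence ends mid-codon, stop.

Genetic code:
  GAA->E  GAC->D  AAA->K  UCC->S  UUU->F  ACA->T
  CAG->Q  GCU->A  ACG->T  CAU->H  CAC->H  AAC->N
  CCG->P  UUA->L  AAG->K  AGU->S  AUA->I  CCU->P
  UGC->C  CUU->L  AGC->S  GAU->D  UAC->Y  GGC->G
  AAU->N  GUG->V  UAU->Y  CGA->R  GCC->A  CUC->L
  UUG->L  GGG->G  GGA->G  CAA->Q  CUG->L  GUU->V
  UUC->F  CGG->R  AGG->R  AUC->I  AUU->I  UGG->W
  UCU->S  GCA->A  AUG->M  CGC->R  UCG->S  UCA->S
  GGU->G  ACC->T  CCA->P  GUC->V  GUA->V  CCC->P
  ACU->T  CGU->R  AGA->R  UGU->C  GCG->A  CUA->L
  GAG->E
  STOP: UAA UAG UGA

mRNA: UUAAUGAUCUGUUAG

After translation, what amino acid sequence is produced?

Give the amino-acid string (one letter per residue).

Answer: MIC

Derivation:
start AUG at pos 3
pos 3: AUG -> M; peptide=M
pos 6: AUC -> I; peptide=MI
pos 9: UGU -> C; peptide=MIC
pos 12: UAG -> STOP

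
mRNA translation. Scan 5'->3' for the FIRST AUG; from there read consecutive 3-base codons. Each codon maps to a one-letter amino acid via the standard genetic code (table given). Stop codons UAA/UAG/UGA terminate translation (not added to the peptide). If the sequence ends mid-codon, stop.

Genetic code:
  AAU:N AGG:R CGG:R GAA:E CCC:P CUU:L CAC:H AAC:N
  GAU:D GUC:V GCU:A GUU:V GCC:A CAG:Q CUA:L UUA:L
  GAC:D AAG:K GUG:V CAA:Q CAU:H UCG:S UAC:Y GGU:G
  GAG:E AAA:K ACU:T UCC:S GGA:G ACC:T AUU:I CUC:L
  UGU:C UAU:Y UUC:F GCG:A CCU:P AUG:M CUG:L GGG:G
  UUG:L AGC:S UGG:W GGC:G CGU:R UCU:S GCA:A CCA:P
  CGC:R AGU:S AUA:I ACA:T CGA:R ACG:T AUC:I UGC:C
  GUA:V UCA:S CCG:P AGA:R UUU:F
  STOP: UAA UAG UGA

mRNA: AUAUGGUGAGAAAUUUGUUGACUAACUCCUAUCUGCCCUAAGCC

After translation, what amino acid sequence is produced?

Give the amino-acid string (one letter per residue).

start AUG at pos 2
pos 2: AUG -> M; peptide=M
pos 5: GUG -> V; peptide=MV
pos 8: AGA -> R; peptide=MVR
pos 11: AAU -> N; peptide=MVRN
pos 14: UUG -> L; peptide=MVRNL
pos 17: UUG -> L; peptide=MVRNLL
pos 20: ACU -> T; peptide=MVRNLLT
pos 23: AAC -> N; peptide=MVRNLLTN
pos 26: UCC -> S; peptide=MVRNLLTNS
pos 29: UAU -> Y; peptide=MVRNLLTNSY
pos 32: CUG -> L; peptide=MVRNLLTNSYL
pos 35: CCC -> P; peptide=MVRNLLTNSYLP
pos 38: UAA -> STOP

Answer: MVRNLLTNSYLP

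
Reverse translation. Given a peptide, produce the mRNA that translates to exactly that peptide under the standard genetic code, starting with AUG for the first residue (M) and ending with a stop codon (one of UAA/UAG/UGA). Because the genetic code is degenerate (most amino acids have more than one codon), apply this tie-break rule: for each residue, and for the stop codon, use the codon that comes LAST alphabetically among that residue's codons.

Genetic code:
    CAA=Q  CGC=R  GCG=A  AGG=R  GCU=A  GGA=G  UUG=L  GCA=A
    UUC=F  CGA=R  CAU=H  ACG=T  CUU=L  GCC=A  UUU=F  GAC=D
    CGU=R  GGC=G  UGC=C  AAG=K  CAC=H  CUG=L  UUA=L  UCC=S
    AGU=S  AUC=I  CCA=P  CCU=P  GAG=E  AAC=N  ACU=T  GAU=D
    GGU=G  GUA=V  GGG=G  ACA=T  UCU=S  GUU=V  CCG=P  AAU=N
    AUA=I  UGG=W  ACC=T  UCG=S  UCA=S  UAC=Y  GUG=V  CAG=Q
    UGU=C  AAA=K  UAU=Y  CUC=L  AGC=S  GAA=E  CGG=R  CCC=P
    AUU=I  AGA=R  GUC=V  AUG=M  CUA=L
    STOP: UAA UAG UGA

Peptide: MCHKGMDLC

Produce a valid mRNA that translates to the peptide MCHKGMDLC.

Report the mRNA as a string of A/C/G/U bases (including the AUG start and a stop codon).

Answer: mRNA: AUGUGUCAUAAGGGUAUGGAUUUGUGUUGA

Derivation:
residue 1: M -> AUG (start codon)
residue 2: C codons sorted = UGC,UGU -> pick last = UGU
residue 3: H codons sorted = CAC,CAU -> pick last = CAU
residue 4: K codons sorted = AAA,AAG -> pick last = AAG
residue 5: G codons sorted = GGA,GGC,GGG,GGU -> pick last = GGU
residue 6: M -> AUG (only codon)
residue 7: D codons sorted = GAC,GAU -> pick last = GAU
residue 8: L codons sorted = CUA,CUC,CUG,CUU,UUA,UUG -> pick last = UUG
residue 9: C codons sorted = UGC,UGU -> pick last = UGU
terminator: stop codons sorted = UAA,UAG,UGA -> pick last = UGA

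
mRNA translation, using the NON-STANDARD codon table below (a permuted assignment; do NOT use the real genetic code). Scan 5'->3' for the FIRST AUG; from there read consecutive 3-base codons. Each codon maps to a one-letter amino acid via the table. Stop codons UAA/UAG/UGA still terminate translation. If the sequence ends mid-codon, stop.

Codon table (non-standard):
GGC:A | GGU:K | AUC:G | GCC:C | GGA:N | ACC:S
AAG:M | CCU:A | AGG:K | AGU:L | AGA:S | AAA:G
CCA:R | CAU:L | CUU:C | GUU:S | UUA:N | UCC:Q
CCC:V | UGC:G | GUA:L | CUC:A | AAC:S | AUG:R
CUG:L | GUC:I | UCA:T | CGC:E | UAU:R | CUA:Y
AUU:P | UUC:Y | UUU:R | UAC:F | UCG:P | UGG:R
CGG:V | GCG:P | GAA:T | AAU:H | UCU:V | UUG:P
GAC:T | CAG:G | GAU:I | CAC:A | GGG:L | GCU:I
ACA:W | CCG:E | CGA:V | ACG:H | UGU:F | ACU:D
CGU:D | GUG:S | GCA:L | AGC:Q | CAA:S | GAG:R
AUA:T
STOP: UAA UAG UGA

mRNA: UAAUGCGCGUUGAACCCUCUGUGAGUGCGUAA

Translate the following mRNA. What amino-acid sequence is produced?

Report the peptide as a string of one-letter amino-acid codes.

Answer: RESTVVSLP

Derivation:
start AUG at pos 2
pos 2: AUG -> R; peptide=R
pos 5: CGC -> E; peptide=RE
pos 8: GUU -> S; peptide=RES
pos 11: GAA -> T; peptide=REST
pos 14: CCC -> V; peptide=RESTV
pos 17: UCU -> V; peptide=RESTVV
pos 20: GUG -> S; peptide=RESTVVS
pos 23: AGU -> L; peptide=RESTVVSL
pos 26: GCG -> P; peptide=RESTVVSLP
pos 29: UAA -> STOP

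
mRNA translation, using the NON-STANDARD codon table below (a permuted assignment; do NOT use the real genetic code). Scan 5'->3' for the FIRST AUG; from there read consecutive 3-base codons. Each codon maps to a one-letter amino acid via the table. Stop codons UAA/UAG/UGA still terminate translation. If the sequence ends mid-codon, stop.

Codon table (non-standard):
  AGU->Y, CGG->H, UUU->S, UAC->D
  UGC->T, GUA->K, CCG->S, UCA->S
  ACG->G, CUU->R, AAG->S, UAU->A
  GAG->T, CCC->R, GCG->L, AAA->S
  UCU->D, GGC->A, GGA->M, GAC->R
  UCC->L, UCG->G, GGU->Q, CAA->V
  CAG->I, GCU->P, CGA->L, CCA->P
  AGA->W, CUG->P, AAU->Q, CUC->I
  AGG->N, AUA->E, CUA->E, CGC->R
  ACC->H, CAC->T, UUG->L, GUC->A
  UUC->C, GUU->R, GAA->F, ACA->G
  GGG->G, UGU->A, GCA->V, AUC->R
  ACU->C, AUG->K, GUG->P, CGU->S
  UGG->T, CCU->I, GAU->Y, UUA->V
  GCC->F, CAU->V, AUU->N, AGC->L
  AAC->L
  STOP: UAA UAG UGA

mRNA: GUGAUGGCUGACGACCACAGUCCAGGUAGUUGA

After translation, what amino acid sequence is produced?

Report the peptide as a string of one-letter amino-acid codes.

start AUG at pos 3
pos 3: AUG -> K; peptide=K
pos 6: GCU -> P; peptide=KP
pos 9: GAC -> R; peptide=KPR
pos 12: GAC -> R; peptide=KPRR
pos 15: CAC -> T; peptide=KPRRT
pos 18: AGU -> Y; peptide=KPRRTY
pos 21: CCA -> P; peptide=KPRRTYP
pos 24: GGU -> Q; peptide=KPRRTYPQ
pos 27: AGU -> Y; peptide=KPRRTYPQY
pos 30: UGA -> STOP

Answer: KPRRTYPQY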